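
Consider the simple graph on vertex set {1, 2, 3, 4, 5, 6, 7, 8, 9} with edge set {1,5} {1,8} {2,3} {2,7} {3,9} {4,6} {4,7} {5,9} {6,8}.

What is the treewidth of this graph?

2

A width-2 tree decomposition is:
Bags: B1 = {2, 3, 7}  B2 = {3, 4, 7}  B3 = {3, 4, 6}  B4 = {3, 6, 8}  B5 = {1, 3, 8}  B6 = {1, 3, 5}  B7 = {3, 5, 9}
Tree: B1–B2, B2–B3, B3–B4, B4–B5, B5–B6, B6–B7
Each bag holds 3 vertices, so the decomposition has width 2, which upper-bounds the treewidth. The edges 3–2–7–4–6–8–1–5–9–3 form a cycle, so G is not a tree and its treewidth is at least 2. Combining the bounds, tw(G) = 2.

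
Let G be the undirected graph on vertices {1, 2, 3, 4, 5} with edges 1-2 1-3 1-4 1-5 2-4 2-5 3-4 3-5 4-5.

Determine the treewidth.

A width-3 tree decomposition is:
Bags: B1 = {1, 2, 4, 5}  B2 = {1, 3, 4, 5}
Tree: B1–B2
Each bag holds 4 vertices, so the decomposition has width 3, which upper-bounds the treewidth. For the lower bound, the 4 vertices {1, 2, 4, 5} are pairwise adjacent, and any tree decomposition puts a clique entirely inside one bag — forcing width ≥ 3. Hence tw(G) = 3 exactly.

3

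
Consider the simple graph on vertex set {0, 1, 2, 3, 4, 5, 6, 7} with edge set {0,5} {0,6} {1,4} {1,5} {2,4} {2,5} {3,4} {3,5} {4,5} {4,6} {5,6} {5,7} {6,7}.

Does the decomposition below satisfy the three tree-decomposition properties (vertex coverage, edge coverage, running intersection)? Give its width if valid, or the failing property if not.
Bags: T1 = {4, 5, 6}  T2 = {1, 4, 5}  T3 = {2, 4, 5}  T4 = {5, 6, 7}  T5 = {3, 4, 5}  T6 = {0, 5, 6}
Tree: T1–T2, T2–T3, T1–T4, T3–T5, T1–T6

Yes; width 2.

Every vertex of G appears in some bag (union = {0, 1, 2, 3, 4, 5, 6, 7}); every edge is covered by a bag; and for each vertex v the set of bags containing v is connected in the bag tree. The decomposition is therefore valid. The largest bag has 3 vertices, so the width is 2.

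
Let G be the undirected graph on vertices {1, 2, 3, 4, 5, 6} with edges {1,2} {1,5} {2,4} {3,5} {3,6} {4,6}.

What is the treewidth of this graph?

2

A width-2 tree decomposition is:
Bags: B1 = {3, 5, 6}  B2 = {1, 5, 6}  B3 = {1, 2, 6}  B4 = {2, 4, 6}
Tree: B1–B2, B2–B3, B3–B4
Each bag holds 3 vertices, so the decomposition has width 2, which upper-bounds the treewidth. Since 6–3–5–1–2–4–6 is a cycle in G, G is not acyclic. Forests are exactly the graphs of treewidth ≤ 1, so tw(G) ≥ 2. Therefore the treewidth is 2.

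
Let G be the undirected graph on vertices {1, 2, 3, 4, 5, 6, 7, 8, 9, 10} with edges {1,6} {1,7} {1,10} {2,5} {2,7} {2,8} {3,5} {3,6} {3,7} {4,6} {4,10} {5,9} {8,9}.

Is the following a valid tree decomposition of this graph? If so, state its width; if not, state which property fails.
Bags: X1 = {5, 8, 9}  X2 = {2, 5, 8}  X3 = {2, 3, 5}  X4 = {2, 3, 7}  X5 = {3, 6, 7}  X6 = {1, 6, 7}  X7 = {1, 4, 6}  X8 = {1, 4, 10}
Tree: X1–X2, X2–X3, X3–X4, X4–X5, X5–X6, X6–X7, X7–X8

Yes; width 2.

Every vertex of G appears in some bag (union = {1, 2, 3, 4, 5, 6, 7, 8, 9, 10}); every edge is covered by a bag; and for each vertex v the set of bags containing v is connected in the bag tree. The decomposition is therefore valid. The largest bag has 3 vertices, so the width is 2.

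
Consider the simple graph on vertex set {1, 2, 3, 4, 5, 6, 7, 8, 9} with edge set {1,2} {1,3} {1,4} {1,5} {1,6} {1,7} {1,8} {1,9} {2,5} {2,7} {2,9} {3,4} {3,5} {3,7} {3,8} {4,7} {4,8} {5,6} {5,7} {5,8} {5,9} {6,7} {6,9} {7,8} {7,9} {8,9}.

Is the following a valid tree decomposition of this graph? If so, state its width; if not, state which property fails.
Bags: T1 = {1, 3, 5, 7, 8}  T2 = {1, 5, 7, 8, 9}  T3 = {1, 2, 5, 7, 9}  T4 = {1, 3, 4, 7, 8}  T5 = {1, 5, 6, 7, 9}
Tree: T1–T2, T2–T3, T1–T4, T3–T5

Checking the three conditions: (i) the bags cover all of {1, 2, 3, 4, 5, 6, 7, 8, 9}; (ii) for each edge, some bag contains both endpoints; (iii) the bags containing any fixed vertex form a subtree. All hold, so the decomposition is valid with width 5 − 1 = 4.

Yes; width 4.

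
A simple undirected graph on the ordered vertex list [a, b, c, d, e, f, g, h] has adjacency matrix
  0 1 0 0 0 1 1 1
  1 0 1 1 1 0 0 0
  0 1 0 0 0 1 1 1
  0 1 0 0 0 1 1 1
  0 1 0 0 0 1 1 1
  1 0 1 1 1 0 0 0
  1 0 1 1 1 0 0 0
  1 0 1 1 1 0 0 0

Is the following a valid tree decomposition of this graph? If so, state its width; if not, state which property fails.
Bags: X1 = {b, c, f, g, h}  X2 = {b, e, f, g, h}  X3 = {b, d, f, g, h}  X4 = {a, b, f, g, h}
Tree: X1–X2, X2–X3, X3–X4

Every vertex of G appears in some bag (union = {a, b, c, d, e, f, g, h}); every edge is covered by a bag; and for each vertex v the set of bags containing v is connected in the bag tree. The decomposition is therefore valid. The largest bag has 5 vertices, so the width is 4.

Yes; width 4.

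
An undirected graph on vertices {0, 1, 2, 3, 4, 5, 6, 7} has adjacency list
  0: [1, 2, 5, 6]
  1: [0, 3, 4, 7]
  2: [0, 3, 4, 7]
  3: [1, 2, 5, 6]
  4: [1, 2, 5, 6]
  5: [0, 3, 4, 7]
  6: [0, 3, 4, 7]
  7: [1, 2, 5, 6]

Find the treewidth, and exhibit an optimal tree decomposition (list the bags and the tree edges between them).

Treewidth 4.
Bags: B1 = {1, 2, 3, 5, 6}  B2 = {1, 2, 5, 6, 7}  B3 = {0, 1, 2, 5, 6}  B4 = {1, 2, 4, 5, 6}
Tree: B1–B2, B2–B3, B3–B4

Each bag holds 5 vertices, so the decomposition has width 4, which upper-bounds the treewidth. For the lower bound: the 5 vertex sets {3,5}, {1,7}, {0,6}, {2}, {4} are disjoint, each induces a connected subgraph, and every pair is joined by at least one edge of G. Contracting each set to a single vertex therefore yields K_{5} as a minor, and since treewidth is minor-monotone, tw(G) ≥ tw(K_{5}) = 4. Hence tw(G) = 4 exactly.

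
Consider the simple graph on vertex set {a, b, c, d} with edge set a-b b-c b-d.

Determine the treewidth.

A width-1 tree decomposition is:
Bags: B1 = {b, c}  B2 = {a, b}  B3 = {b, d}
Tree: B1–B2, B2–B3
Every bag has size at most 2, so the width is 2 − 1 = 1 and tw(G) ≤ 1. Any graph with an edge has treewidth ≥ 1, and G has the edge b–c. Combining the bounds, tw(G) = 1.

1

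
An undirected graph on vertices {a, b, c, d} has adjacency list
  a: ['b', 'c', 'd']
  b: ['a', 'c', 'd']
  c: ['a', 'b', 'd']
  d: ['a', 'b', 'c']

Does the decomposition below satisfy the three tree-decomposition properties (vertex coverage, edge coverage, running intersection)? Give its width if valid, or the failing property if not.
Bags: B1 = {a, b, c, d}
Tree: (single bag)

Yes; width 3.

Every vertex of G appears in some bag (union = {a, b, c, d}); every edge is covered by a bag; and for each vertex v the set of bags containing v is connected in the bag tree. The decomposition is therefore valid. The largest bag has 4 vertices, so the width is 3.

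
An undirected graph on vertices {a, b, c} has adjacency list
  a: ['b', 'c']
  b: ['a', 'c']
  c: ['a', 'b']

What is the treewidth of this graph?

2

A width-2 tree decomposition is:
Bags: B1 = {a, b, c}
Tree: (single bag)
A single bag containing all 3 vertices is trivially a valid decomposition of width 2. On the other hand G contains the 3-clique {a, b, c}. A clique must lie in a single bag of any decomposition, so no decomposition can have width below 2. Therefore the treewidth is 2.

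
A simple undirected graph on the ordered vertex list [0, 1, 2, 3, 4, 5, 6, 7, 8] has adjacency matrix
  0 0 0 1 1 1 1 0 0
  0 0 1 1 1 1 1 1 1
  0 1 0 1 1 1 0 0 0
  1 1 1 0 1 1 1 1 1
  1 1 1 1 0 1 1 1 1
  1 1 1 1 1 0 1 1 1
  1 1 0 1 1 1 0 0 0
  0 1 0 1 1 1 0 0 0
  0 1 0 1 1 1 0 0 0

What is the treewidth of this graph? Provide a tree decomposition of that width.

Every bag has size at most 5, so the width is 5 − 1 = 4 and tw(G) ≤ 4. Conversely, {0, 3, 4, 5, 6} is a clique of size 5, and the vertices of any clique must share a bag in every tree decomposition; so some bag has ≥ 5 vertices and tw(G) ≥ 4. Therefore the treewidth is 4.

Treewidth 4.
One optimal decomposition is:
Bags: B1 = {1, 3, 4, 5, 7}  B2 = {1, 3, 4, 5, 6}  B3 = {1, 2, 3, 4, 5}  B4 = {1, 3, 4, 5, 8}  B5 = {0, 3, 4, 5, 6}
Tree: B1–B2, B2–B3, B2–B4, B2–B5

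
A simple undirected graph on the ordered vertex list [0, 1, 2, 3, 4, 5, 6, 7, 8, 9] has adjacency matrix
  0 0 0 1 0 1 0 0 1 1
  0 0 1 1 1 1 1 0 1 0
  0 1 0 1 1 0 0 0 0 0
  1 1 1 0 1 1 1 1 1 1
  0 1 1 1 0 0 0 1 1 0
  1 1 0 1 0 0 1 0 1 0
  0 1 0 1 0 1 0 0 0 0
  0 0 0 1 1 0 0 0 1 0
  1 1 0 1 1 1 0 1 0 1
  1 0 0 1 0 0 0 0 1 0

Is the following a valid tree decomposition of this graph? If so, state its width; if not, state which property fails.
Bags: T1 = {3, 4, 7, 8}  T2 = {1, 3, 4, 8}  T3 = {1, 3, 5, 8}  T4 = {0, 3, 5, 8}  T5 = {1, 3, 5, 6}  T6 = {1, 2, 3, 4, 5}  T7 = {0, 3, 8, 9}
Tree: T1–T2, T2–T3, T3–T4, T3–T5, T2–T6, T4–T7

A tree decomposition must satisfy three properties: every vertex lies in some bag; for every edge, both endpoints lie together in some bag; and for every vertex, the bags containing it form a connected subtree. Here bags containing vertex 5 are not connected in the tree, so the decomposition is invalid.

No — bags containing vertex 5 are not connected in the tree.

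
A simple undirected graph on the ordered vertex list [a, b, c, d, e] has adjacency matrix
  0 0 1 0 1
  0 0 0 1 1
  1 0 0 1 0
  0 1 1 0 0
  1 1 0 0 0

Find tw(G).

2

A width-2 tree decomposition is:
Bags: B1 = {b, c, d}  B2 = {a, b, c}  B3 = {a, b, e}
Tree: B1–B2, B2–B3
Each bag holds 3 vertices, so the decomposition has width 2, which upper-bounds the treewidth. Since b–d–c–a–e–b is a cycle in G, G is not acyclic. Forests are exactly the graphs of treewidth ≤ 1, so tw(G) ≥ 2. Therefore the treewidth is 2.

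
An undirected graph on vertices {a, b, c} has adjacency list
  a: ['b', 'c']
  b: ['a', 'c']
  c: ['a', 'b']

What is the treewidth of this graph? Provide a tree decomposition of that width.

With just one bag of size 3, the width is 3 − 1 = 2, so tw(G) ≤ 2. Conversely, {a, b, c} is a clique of size 3, and the vertices of any clique must share a bag in every tree decomposition; so some bag has ≥ 3 vertices and tw(G) ≥ 2. Therefore the treewidth is 2.

Treewidth 2.
Bags: B1 = {a, b, c}
Tree: (single bag)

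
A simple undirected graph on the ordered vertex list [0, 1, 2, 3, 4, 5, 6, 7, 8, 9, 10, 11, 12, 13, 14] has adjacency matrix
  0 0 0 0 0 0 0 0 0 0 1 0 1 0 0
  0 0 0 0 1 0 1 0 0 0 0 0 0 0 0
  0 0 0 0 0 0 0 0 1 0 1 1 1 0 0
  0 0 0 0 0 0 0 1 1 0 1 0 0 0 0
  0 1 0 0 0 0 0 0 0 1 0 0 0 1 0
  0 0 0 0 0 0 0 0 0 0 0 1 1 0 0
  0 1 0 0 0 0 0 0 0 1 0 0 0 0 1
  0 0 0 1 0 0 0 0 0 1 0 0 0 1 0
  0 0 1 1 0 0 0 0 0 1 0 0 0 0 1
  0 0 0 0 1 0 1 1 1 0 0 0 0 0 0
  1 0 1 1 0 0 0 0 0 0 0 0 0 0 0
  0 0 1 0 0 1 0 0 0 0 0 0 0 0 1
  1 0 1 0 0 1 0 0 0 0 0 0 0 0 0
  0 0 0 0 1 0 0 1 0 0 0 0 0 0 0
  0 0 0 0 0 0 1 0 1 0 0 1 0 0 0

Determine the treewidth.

3

A width-3 tree decomposition is:
Bags: B1 = {1, 4, 7, 13}  B2 = {1, 4, 7, 9}  B3 = {1, 6, 7, 9}  B4 = {3, 6, 7, 9}  B5 = {3, 6, 8, 9}  B6 = {3, 6, 8, 14}  B7 = {3, 8, 10, 14}  B8 = {2, 8, 10, 14}  B9 = {2, 10, 11, 14}  B10 = {0, 2, 10, 11}  B11 = {0, 2, 11, 12}  B12 = {0, 5, 11, 12}
Tree: B1–B2, B2–B3, B3–B4, B4–B5, B5–B6, B6–B7, B7–B8, B8–B9, B9–B10, B10–B11, B11–B12
Each bag holds 4 vertices, so the decomposition has width 3, which upper-bounds the treewidth. For the lower bound: the 4 vertex sets {1,4,13}, {7}, {9}, {3,6,8,14} are disjoint, each induces a connected subgraph, and every pair is joined by at least one edge of G. Contracting each set to a single vertex therefore yields K_{4} as a minor, and since treewidth is minor-monotone, tw(G) ≥ tw(K_{4}) = 3. The upper and lower bounds meet at 3, so that is the treewidth.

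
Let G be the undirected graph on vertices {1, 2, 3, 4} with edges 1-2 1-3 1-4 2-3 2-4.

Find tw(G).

2

A width-2 tree decomposition is:
Bags: B1 = {1, 2, 3}  B2 = {1, 2, 4}
Tree: B1–B2
Each bag holds 3 vertices, so the decomposition has width 2, which upper-bounds the treewidth. On the other hand G contains the 3-clique {1, 2, 3}. A clique must lie in a single bag of any decomposition, so no decomposition can have width below 2. Therefore the treewidth is 2.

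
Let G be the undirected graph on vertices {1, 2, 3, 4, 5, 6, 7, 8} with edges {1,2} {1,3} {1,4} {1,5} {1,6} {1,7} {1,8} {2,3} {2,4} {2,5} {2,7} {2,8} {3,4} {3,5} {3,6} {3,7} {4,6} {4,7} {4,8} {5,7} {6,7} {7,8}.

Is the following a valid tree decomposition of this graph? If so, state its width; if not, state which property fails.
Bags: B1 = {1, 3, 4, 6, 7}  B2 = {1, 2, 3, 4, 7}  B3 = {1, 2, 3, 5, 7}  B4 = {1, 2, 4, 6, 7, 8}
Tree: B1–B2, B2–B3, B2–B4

No — bags containing vertex 6 are not connected in the tree.

A tree decomposition must satisfy three properties: every vertex lies in some bag; for every edge, both endpoints lie together in some bag; and for every vertex, the bags containing it form a connected subtree. Here bags containing vertex 6 are not connected in the tree, so the decomposition is invalid.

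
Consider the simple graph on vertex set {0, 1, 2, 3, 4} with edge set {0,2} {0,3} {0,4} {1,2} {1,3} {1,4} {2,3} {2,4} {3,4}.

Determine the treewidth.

3

A width-3 tree decomposition is:
Bags: B1 = {1, 2, 3, 4}  B2 = {0, 2, 3, 4}
Tree: B1–B2
Each bag holds 4 vertices, so the decomposition has width 3, which upper-bounds the treewidth. For the lower bound, the 4 vertices {0, 2, 3, 4} are pairwise adjacent, and any tree decomposition puts a clique entirely inside one bag — forcing width ≥ 3. Combining the bounds, tw(G) = 3.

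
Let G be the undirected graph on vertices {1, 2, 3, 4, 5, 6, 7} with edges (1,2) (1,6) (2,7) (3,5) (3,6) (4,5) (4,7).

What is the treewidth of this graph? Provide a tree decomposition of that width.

Each bag holds 3 vertices, so the decomposition has width 2, which upper-bounds the treewidth. For the lower bound, G contains the cycle 4–7–2–1–6–3–5–4, so G is not a forest; only forests have treewidth ≤ 1, hence tw(G) ≥ 2. Combining the bounds, tw(G) = 2.

Treewidth 2.
One optimal decomposition is:
Bags: B1 = {2, 4, 7}  B2 = {1, 2, 4}  B3 = {1, 4, 6}  B4 = {3, 4, 6}  B5 = {3, 4, 5}
Tree: B1–B2, B2–B3, B3–B4, B4–B5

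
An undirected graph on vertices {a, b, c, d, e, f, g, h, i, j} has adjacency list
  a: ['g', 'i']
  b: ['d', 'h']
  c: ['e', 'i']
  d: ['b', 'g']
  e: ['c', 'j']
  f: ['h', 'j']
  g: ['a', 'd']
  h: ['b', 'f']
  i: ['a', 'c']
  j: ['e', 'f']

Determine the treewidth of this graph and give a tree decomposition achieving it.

Treewidth 2.
One such decomposition:
Bags: B1 = {b, d, g}  B2 = {b, g, h}  B3 = {f, g, h}  B4 = {f, g, j}  B5 = {e, g, j}  B6 = {c, e, g}  B7 = {c, g, i}  B8 = {a, g, i}
Tree: B1–B2, B2–B3, B3–B4, B4–B5, B5–B6, B6–B7, B7–B8

Every bag has size at most 3, so the width is 3 − 1 = 2 and tw(G) ≤ 2. For the lower bound, G contains the cycle g–d–b–h–f–j–e–c–i–a–g, so G is not a forest; only forests have treewidth ≤ 1, hence tw(G) ≥ 2. Combining the bounds, tw(G) = 2.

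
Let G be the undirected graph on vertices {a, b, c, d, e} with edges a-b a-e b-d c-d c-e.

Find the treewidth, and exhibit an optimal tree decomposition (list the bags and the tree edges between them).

Treewidth 2.
One optimal decomposition is:
Bags: B1 = {a, b, d}  B2 = {a, c, d}  B3 = {a, c, e}
Tree: B1–B2, B2–B3

Every bag has size at most 3, so the width is 3 − 1 = 2 and tw(G) ≤ 2. The edges a–b–d–c–e–a form a cycle, so G is not a tree and its treewidth is at least 2. Hence tw(G) = 2 exactly.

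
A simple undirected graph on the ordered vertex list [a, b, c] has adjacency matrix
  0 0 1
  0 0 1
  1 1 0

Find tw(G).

1

A width-1 tree decomposition is:
Bags: B1 = {b, c}  B2 = {a, c}
Tree: B1–B2
Every bag has size at most 2, so the width is 2 − 1 = 1 and tw(G) ≤ 1. Since G has at least one edge (e.g. b–c), it is not an edgeless graph, so tw(G) ≥ 1. Combining the bounds, tw(G) = 1.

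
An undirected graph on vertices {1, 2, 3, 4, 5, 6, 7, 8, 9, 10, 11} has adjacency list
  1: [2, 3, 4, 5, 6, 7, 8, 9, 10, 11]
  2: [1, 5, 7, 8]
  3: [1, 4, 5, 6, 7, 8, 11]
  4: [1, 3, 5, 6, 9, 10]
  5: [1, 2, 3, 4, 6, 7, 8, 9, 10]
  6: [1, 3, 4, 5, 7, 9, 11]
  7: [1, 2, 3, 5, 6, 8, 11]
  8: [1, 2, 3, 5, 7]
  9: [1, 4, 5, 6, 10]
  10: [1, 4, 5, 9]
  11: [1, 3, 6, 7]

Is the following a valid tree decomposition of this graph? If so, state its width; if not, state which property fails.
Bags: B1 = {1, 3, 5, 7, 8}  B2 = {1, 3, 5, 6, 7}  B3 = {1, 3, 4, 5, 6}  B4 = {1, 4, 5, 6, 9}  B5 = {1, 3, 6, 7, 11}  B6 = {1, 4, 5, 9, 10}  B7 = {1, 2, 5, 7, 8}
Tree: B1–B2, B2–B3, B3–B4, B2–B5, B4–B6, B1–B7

Every vertex of G appears in some bag (union = {1, 2, 3, 4, 5, 6, 7, 8, 9, 10, 11}); every edge is covered by a bag; and for each vertex v the set of bags containing v is connected in the bag tree. The decomposition is therefore valid. The largest bag has 5 vertices, so the width is 4.

Yes; width 4.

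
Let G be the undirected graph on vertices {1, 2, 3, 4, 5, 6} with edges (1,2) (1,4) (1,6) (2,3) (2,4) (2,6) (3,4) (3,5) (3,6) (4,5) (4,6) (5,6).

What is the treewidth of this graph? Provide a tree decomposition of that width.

Treewidth 3.
One such decomposition:
Bags: B1 = {2, 3, 4, 6}  B2 = {1, 2, 4, 6}  B3 = {3, 4, 5, 6}
Tree: B1–B2, B1–B3

Every bag has size at most 4, so the width is 4 − 1 = 3 and tw(G) ≤ 3. For the lower bound, the 4 vertices {1, 2, 4, 6} are pairwise adjacent, and any tree decomposition puts a clique entirely inside one bag — forcing width ≥ 3. Hence tw(G) = 3 exactly.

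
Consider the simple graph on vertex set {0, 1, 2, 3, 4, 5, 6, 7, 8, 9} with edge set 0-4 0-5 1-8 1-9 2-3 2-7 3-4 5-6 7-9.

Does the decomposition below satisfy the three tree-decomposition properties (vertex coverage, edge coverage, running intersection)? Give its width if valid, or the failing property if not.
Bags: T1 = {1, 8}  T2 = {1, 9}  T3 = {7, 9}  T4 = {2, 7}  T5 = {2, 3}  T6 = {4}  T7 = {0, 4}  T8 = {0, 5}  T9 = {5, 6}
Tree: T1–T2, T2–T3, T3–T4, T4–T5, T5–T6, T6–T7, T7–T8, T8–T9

No — edge (3,4) lies in no bag.

A tree decomposition must satisfy three properties: every vertex lies in some bag; for every edge, both endpoints lie together in some bag; and for every vertex, the bags containing it form a connected subtree. Here edge (3,4) lies in no bag, so the decomposition is invalid.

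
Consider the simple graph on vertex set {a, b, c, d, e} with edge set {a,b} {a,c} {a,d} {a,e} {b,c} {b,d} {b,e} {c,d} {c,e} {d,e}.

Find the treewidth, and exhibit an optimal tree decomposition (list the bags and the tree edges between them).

Treewidth 4.
One such decomposition:
Bags: B1 = {a, b, c, d, e}
Tree: (single bag)

A single bag containing all 5 vertices is trivially a valid decomposition of width 4. For the lower bound, the 5 vertices {a, b, c, d, e} are pairwise adjacent, and any tree decomposition puts a clique entirely inside one bag — forcing width ≥ 4. The upper and lower bounds meet at 4, so that is the treewidth.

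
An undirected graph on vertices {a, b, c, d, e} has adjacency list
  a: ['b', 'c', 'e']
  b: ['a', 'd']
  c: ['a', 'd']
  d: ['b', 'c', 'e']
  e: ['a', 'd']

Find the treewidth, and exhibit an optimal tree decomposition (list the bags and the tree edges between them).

Treewidth 2.
Bags: B1 = {a, b, d}  B2 = {a, d, e}  B3 = {a, c, d}
Tree: B1–B2, B2–B3

Every bag has size at most 3, so the width is 3 − 1 = 2 and tw(G) ≤ 2. Since d–b–a–e–d is a cycle in G, G is not acyclic. Forests are exactly the graphs of treewidth ≤ 1, so tw(G) ≥ 2. The upper and lower bounds meet at 2, so that is the treewidth.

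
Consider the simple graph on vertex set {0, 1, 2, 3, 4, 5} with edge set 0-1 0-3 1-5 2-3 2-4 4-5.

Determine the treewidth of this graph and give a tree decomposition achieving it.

The largest bag has 3 vertices, giving width 2; this decomposition certifies tw(G) ≤ 2. For the lower bound, G contains the cycle 1–5–4–2–3–0–1, so G is not a forest; only forests have treewidth ≤ 1, hence tw(G) ≥ 2. The upper and lower bounds meet at 2, so that is the treewidth.

Treewidth 2.
Bags: B1 = {1, 4, 5}  B2 = {1, 2, 4}  B3 = {1, 2, 3}  B4 = {0, 1, 3}
Tree: B1–B2, B2–B3, B3–B4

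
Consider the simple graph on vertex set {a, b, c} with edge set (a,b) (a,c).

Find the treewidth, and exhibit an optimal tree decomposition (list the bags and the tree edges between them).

Treewidth 1.
One optimal decomposition is:
Bags: B1 = {a, b}  B2 = {a, c}
Tree: B1–B2

Every bag has size at most 2, so the width is 2 − 1 = 1 and tw(G) ≤ 1. G has an edge, so its treewidth is at least 1. Hence tw(G) = 1 exactly.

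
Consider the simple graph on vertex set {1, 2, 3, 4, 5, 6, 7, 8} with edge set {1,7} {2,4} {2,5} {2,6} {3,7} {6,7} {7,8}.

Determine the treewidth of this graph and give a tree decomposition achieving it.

Every bag has size at most 2, so the width is 2 − 1 = 1 and tw(G) ≤ 1. Any graph with an edge has treewidth ≥ 1, and G has the edge 6–7. Therefore the treewidth is 1.

Treewidth 1.
One such decomposition:
Bags: B1 = {6, 7}  B2 = {7, 8}  B3 = {3, 7}  B4 = {1, 7}  B5 = {2, 6}  B6 = {2, 5}  B7 = {2, 4}
Tree: B1–B2, B2–B3, B1–B4, B1–B5, B5–B6, B5–B7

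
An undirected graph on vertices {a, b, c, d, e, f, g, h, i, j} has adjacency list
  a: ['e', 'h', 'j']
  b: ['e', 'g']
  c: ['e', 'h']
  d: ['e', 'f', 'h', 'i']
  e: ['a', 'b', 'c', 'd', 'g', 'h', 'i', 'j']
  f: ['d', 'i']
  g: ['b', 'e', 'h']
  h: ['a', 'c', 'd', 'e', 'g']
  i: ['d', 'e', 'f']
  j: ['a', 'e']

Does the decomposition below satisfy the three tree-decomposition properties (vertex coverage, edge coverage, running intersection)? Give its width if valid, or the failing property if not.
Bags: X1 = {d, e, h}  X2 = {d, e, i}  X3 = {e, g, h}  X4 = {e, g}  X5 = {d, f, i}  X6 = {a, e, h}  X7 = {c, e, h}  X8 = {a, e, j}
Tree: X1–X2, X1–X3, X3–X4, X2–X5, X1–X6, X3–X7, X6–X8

A tree decomposition must satisfy three properties: every vertex lies in some bag; for every edge, both endpoints lie together in some bag; and for every vertex, the bags containing it form a connected subtree. Here vertex b appears in no bag, so the decomposition is invalid.

No — vertex b appears in no bag.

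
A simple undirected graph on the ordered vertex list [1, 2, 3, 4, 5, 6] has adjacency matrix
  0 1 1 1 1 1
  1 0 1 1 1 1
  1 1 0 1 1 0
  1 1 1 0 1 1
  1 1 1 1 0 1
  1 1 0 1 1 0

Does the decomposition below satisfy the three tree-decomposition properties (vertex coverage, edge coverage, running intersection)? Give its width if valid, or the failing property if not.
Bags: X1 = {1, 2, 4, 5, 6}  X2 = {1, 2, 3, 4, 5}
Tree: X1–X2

Yes; width 4.

Every vertex of G appears in some bag (union = {1, 2, 3, 4, 5, 6}); every edge is covered by a bag; and for each vertex v the set of bags containing v is connected in the bag tree. The decomposition is therefore valid. The largest bag has 5 vertices, so the width is 4.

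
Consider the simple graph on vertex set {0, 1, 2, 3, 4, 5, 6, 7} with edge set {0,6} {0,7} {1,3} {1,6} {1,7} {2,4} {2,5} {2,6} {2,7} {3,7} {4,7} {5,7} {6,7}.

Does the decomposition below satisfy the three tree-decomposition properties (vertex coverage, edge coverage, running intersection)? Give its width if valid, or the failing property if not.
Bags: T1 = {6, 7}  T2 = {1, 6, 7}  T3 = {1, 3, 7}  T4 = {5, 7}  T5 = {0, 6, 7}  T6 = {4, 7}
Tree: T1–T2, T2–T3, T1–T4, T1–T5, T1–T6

No — vertex 2 appears in no bag.

A tree decomposition must satisfy three properties: every vertex lies in some bag; for every edge, both endpoints lie together in some bag; and for every vertex, the bags containing it form a connected subtree. Here vertex 2 appears in no bag, so the decomposition is invalid.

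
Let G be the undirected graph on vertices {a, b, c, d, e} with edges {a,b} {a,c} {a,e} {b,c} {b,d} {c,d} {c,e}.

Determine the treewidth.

2

A width-2 tree decomposition is:
Bags: B1 = {a, b, c}  B2 = {b, c, d}  B3 = {a, c, e}
Tree: B1–B2, B1–B3
Every bag has size at most 3, so the width is 3 − 1 = 2 and tw(G) ≤ 2. On the other hand G contains the 3-clique {b, c, d}. A clique must lie in a single bag of any decomposition, so no decomposition can have width below 2. The upper and lower bounds meet at 2, so that is the treewidth.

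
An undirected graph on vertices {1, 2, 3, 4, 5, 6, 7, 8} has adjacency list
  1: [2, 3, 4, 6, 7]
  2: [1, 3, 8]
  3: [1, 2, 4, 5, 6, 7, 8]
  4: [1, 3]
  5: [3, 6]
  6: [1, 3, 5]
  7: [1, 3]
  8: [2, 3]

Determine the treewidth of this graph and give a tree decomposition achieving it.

Treewidth 2.
Bags: B1 = {1, 2, 3}  B2 = {1, 3, 6}  B3 = {1, 3, 7}  B4 = {3, 5, 6}  B5 = {1, 3, 4}  B6 = {2, 3, 8}
Tree: B1–B2, B1–B3, B2–B4, B2–B5, B1–B6

The largest bag has 3 vertices, giving width 2; this decomposition certifies tw(G) ≤ 2. For the lower bound, the 3 vertices {2, 3, 8} are pairwise adjacent, and any tree decomposition puts a clique entirely inside one bag — forcing width ≥ 2. Combining the bounds, tw(G) = 2.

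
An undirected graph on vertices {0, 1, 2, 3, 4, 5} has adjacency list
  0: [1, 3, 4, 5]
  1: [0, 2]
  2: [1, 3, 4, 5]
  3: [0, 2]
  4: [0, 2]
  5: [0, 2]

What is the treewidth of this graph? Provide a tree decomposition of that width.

Every bag has size at most 3, so the width is 3 − 1 = 2 and tw(G) ≤ 2. The edges 5–0–1–2–5 form a cycle, so G is not a tree and its treewidth is at least 2. Hence tw(G) = 2 exactly.

Treewidth 2.
Bags: B1 = {0, 2, 5}  B2 = {0, 1, 2}  B3 = {0, 2, 4}  B4 = {0, 2, 3}
Tree: B1–B2, B2–B3, B3–B4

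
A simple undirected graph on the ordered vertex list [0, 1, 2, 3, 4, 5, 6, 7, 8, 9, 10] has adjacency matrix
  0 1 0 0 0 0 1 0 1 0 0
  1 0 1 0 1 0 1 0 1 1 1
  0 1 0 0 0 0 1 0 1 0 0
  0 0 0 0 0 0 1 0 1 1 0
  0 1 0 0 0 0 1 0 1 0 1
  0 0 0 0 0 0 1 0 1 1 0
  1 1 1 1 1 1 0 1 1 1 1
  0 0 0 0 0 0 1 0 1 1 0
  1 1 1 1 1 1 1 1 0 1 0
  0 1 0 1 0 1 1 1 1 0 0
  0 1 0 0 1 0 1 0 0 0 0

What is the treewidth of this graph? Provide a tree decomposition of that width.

Treewidth 3.
Bags: B1 = {0, 1, 6, 8}  B2 = {1, 4, 6, 8}  B3 = {1, 6, 8, 9}  B4 = {3, 6, 8, 9}  B5 = {6, 7, 8, 9}  B6 = {5, 6, 8, 9}  B7 = {1, 2, 6, 8}  B8 = {1, 4, 6, 10}
Tree: B1–B2, B2–B3, B3–B4, B4–B5, B5–B6, B2–B7, B2–B8

The largest bag has 4 vertices, giving width 3; this decomposition certifies tw(G) ≤ 3. Conversely, {0, 1, 6, 8} is a clique of size 4, and the vertices of any clique must share a bag in every tree decomposition; so some bag has ≥ 4 vertices and tw(G) ≥ 3. Combining the bounds, tw(G) = 3.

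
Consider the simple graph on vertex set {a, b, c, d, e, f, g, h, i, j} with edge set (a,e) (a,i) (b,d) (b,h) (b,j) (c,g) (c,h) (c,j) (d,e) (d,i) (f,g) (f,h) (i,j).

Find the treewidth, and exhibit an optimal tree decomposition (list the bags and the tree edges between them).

Treewidth 2.
Bags: B1 = {f, g, h}  B2 = {c, g, h}  B3 = {b, c, h}  B4 = {b, c, j}  B5 = {b, d, j}  B6 = {d, i, j}  B7 = {d, e, i}  B8 = {a, e, i}
Tree: B1–B2, B2–B3, B3–B4, B4–B5, B5–B6, B6–B7, B7–B8

Each bag holds 3 vertices, so the decomposition has width 2, which upper-bounds the treewidth. For the lower bound, G contains the cycle f–g–c–h–f, so G is not a forest; only forests have treewidth ≤ 1, hence tw(G) ≥ 2. Hence tw(G) = 2 exactly.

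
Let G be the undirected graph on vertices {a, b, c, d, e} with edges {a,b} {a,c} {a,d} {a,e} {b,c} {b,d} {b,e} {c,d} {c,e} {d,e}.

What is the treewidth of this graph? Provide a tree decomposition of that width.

With just one bag of size 5, the width is 5 − 1 = 4, so tw(G) ≤ 4. For the lower bound, the 5 vertices {a, b, c, d, e} are pairwise adjacent, and any tree decomposition puts a clique entirely inside one bag — forcing width ≥ 4. Combining the bounds, tw(G) = 4.

Treewidth 4.
One optimal decomposition is:
Bags: B1 = {a, b, c, d, e}
Tree: (single bag)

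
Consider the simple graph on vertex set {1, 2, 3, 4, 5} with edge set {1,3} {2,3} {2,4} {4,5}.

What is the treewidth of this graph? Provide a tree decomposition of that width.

Treewidth 1.
Bags: B1 = {4, 5}  B2 = {2, 4}  B3 = {2, 3}  B4 = {1, 3}
Tree: B1–B2, B2–B3, B3–B4

The largest bag has 2 vertices, giving width 1; this decomposition certifies tw(G) ≤ 1. Any graph with an edge has treewidth ≥ 1, and G has the edge 5–4. Therefore the treewidth is 1.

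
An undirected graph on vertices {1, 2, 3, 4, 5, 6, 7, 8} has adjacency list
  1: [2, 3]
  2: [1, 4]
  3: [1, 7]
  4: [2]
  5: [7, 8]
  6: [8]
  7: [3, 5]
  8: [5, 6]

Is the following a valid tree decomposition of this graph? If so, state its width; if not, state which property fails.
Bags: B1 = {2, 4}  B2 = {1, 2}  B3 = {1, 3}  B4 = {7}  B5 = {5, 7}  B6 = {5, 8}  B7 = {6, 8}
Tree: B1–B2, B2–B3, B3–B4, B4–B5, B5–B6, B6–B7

A tree decomposition must satisfy three properties: every vertex lies in some bag; for every edge, both endpoints lie together in some bag; and for every vertex, the bags containing it form a connected subtree. Here edge (3,7) lies in no bag, so the decomposition is invalid.

No — edge (3,7) lies in no bag.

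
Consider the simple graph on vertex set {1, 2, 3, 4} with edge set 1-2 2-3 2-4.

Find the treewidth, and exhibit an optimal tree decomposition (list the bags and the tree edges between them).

The largest bag has 2 vertices, giving width 1; this decomposition certifies tw(G) ≤ 1. Any graph with an edge has treewidth ≥ 1, and G has the edge 2–4. The upper and lower bounds meet at 1, so that is the treewidth.

Treewidth 1.
One optimal decomposition is:
Bags: B1 = {2, 4}  B2 = {1, 2}  B3 = {2, 3}
Tree: B1–B2, B1–B3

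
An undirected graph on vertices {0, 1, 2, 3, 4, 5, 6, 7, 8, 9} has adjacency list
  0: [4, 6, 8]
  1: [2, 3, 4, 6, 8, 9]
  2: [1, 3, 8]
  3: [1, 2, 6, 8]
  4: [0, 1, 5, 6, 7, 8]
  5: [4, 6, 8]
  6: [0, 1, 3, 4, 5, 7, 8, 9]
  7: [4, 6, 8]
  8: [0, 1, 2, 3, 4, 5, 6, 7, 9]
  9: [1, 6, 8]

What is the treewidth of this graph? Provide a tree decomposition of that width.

Every bag has size at most 4, so the width is 4 − 1 = 3 and tw(G) ≤ 3. For the lower bound, the 4 vertices {1, 2, 3, 8} are pairwise adjacent, and any tree decomposition puts a clique entirely inside one bag — forcing width ≥ 3. The upper and lower bounds meet at 3, so that is the treewidth.

Treewidth 3.
Bags: B1 = {1, 4, 6, 8}  B2 = {4, 5, 6, 8}  B3 = {1, 3, 6, 8}  B4 = {4, 6, 7, 8}  B5 = {0, 4, 6, 8}  B6 = {1, 2, 3, 8}  B7 = {1, 6, 8, 9}
Tree: B1–B2, B1–B3, B1–B4, B4–B5, B3–B6, B1–B7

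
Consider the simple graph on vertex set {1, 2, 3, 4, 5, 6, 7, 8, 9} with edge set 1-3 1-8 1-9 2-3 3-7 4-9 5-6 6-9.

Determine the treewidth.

1

A width-1 tree decomposition is:
Bags: B1 = {6, 9}  B2 = {1, 9}  B3 = {1, 3}  B4 = {4, 9}  B5 = {3, 7}  B6 = {2, 3}  B7 = {1, 8}  B8 = {5, 6}
Tree: B1–B2, B2–B3, B1–B4, B3–B5, B3–B6, B3–B7, B1–B8
Each bag holds 2 vertices, so the decomposition has width 1, which upper-bounds the treewidth. Since G has at least one edge (e.g. 6–9), it is not an edgeless graph, so tw(G) ≥ 1. The upper and lower bounds meet at 1, so that is the treewidth.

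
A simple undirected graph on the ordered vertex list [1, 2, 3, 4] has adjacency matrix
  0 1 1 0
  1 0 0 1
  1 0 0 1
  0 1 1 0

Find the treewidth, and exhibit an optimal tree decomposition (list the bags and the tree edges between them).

Treewidth 2.
One such decomposition:
Bags: B1 = {1, 3, 4}  B2 = {1, 2, 4}
Tree: B1–B2

Each bag holds 3 vertices, so the decomposition has width 2, which upper-bounds the treewidth. For the lower bound, G contains the cycle 1–3–4–2–1, so G is not a forest; only forests have treewidth ≤ 1, hence tw(G) ≥ 2. Combining the bounds, tw(G) = 2.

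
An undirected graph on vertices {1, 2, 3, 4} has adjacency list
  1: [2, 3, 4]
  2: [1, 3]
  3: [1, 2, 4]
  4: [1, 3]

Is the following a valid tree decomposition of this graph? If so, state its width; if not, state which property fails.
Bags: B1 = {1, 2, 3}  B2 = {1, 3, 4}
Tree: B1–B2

Yes; width 2.

Vertex coverage: the bags together contain {1, 2, 3, 4}, the full vertex set. Edge coverage: each edge of G has both endpoints in at least one bag. Running intersection: for every vertex, the bags containing it form a connected subtree. All three properties hold, so this is a valid tree decomposition of width max|bag| − 1 = 2, and hence tw(G) ≤ 2.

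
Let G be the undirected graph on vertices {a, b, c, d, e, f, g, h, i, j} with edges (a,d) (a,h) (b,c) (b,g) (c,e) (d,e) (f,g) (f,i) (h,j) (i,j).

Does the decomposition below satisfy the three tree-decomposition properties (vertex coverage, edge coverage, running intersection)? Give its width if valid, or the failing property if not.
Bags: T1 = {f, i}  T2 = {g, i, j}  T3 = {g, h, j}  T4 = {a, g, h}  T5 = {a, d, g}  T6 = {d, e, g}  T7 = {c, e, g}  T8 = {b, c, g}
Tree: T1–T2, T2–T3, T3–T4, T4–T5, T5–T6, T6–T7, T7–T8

No — edge (g,f) lies in no bag.

A tree decomposition must satisfy three properties: every vertex lies in some bag; for every edge, both endpoints lie together in some bag; and for every vertex, the bags containing it form a connected subtree. Here edge (g,f) lies in no bag, so the decomposition is invalid.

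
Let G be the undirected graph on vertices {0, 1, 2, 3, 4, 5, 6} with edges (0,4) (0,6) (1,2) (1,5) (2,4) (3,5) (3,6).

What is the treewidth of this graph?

2

A width-2 tree decomposition is:
Bags: B1 = {0, 2, 4}  B2 = {0, 1, 2}  B3 = {0, 1, 5}  B4 = {0, 3, 5}  B5 = {0, 3, 6}
Tree: B1–B2, B2–B3, B3–B4, B4–B5
The largest bag has 3 vertices, giving width 2; this decomposition certifies tw(G) ≤ 2. The edges 0–4–2–1–5–3–6–0 form a cycle, so G is not a tree and its treewidth is at least 2. Combining the bounds, tw(G) = 2.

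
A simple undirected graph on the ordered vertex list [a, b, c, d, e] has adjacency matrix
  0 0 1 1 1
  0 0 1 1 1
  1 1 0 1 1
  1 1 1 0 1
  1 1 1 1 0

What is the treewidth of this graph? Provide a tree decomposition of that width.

Treewidth 3.
Bags: B1 = {a, c, d, e}  B2 = {b, c, d, e}
Tree: B1–B2

Each bag holds 4 vertices, so the decomposition has width 3, which upper-bounds the treewidth. Conversely, {a, c, d, e} is a clique of size 4, and the vertices of any clique must share a bag in every tree decomposition; so some bag has ≥ 4 vertices and tw(G) ≥ 3. Hence tw(G) = 3 exactly.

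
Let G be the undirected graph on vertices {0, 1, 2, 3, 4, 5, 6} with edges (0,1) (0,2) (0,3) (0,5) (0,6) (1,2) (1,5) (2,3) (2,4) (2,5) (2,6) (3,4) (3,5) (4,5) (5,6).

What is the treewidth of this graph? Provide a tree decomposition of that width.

Every bag has size at most 4, so the width is 4 − 1 = 3 and tw(G) ≤ 3. For the lower bound, the 4 vertices {0, 1, 2, 5} are pairwise adjacent, and any tree decomposition puts a clique entirely inside one bag — forcing width ≥ 3. Hence tw(G) = 3 exactly.

Treewidth 3.
One optimal decomposition is:
Bags: B1 = {0, 2, 3, 5}  B2 = {2, 3, 4, 5}  B3 = {0, 1, 2, 5}  B4 = {0, 2, 5, 6}
Tree: B1–B2, B1–B3, B1–B4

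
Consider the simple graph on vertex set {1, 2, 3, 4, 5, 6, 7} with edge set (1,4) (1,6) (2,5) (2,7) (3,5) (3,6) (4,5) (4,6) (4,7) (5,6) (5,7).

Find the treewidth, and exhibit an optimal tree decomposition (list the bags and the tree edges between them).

Each bag holds 3 vertices, so the decomposition has width 2, which upper-bounds the treewidth. For the lower bound, the 3 vertices {1, 4, 6} are pairwise adjacent, and any tree decomposition puts a clique entirely inside one bag — forcing width ≥ 2. The upper and lower bounds meet at 2, so that is the treewidth.

Treewidth 2.
One optimal decomposition is:
Bags: B1 = {4, 5, 7}  B2 = {2, 5, 7}  B3 = {4, 5, 6}  B4 = {1, 4, 6}  B5 = {3, 5, 6}
Tree: B1–B2, B1–B3, B3–B4, B3–B5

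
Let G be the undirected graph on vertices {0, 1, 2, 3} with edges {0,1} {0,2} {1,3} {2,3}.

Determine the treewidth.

A width-2 tree decomposition is:
Bags: B1 = {0, 1, 2}  B2 = {1, 2, 3}
Tree: B1–B2
Every bag has size at most 3, so the width is 3 − 1 = 2 and tw(G) ≤ 2. For the lower bound, G contains the cycle 2–0–1–3–2, so G is not a forest; only forests have treewidth ≤ 1, hence tw(G) ≥ 2. Combining the bounds, tw(G) = 2.

2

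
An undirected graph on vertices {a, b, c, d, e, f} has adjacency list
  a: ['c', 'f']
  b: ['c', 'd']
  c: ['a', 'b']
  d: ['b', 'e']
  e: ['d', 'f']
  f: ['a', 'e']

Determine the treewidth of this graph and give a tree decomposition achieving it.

Each bag holds 3 vertices, so the decomposition has width 2, which upper-bounds the treewidth. For the lower bound, G contains the cycle c–b–d–e–f–a–c, so G is not a forest; only forests have treewidth ≤ 1, hence tw(G) ≥ 2. Combining the bounds, tw(G) = 2.

Treewidth 2.
One such decomposition:
Bags: B1 = {b, c, d}  B2 = {c, d, e}  B3 = {c, e, f}  B4 = {a, c, f}
Tree: B1–B2, B2–B3, B3–B4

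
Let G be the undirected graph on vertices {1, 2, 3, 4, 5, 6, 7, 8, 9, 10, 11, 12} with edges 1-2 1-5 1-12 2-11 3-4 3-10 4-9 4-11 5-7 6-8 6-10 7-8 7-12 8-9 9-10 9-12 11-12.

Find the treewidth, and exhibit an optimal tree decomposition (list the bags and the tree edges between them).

The largest bag has 4 vertices, giving width 3; this decomposition certifies tw(G) ≤ 3. For the lower bound: the 4 vertex sets {1,2,5}, {7}, {12}, {4,8,9,11} are disjoint, each induces a connected subgraph, and every pair is joined by at least one edge of G. Contracting each set to a single vertex therefore yields K_{4} as a minor, and since treewidth is minor-monotone, tw(G) ≥ tw(K_{4}) = 3. Therefore the treewidth is 3.

Treewidth 3.
One optimal decomposition is:
Bags: B1 = {1, 2, 5, 7}  B2 = {1, 2, 7, 12}  B3 = {2, 7, 11, 12}  B4 = {7, 8, 11, 12}  B5 = {8, 9, 11, 12}  B6 = {4, 8, 9, 11}  B7 = {4, 6, 8, 9}  B8 = {4, 6, 9, 10}  B9 = {3, 4, 6, 10}
Tree: B1–B2, B2–B3, B3–B4, B4–B5, B5–B6, B6–B7, B7–B8, B8–B9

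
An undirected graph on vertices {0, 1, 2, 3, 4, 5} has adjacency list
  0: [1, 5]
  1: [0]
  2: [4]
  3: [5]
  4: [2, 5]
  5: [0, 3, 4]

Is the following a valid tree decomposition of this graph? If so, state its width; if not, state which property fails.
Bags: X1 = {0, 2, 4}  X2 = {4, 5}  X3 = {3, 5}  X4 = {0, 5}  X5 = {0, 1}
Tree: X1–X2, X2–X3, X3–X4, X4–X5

No — bags containing vertex 0 are not connected in the tree.

A tree decomposition must satisfy three properties: every vertex lies in some bag; for every edge, both endpoints lie together in some bag; and for every vertex, the bags containing it form a connected subtree. Here bags containing vertex 0 are not connected in the tree, so the decomposition is invalid.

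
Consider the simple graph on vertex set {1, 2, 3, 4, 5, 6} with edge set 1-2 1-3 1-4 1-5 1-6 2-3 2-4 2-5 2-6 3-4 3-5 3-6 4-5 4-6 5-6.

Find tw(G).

A width-5 tree decomposition is:
Bags: B1 = {1, 2, 3, 4, 5, 6}
Tree: (single bag)
With just one bag of size 6, the width is 6 − 1 = 5, so tw(G) ≤ 5. On the other hand G contains the 6-clique {1, 2, 3, 4, 5, 6}. A clique must lie in a single bag of any decomposition, so no decomposition can have width below 5. Combining the bounds, tw(G) = 5.

5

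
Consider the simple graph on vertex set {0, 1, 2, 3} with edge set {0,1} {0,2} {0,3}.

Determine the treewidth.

1

A width-1 tree decomposition is:
Bags: B1 = {0, 3}  B2 = {0, 2}  B3 = {0, 1}
Tree: B1–B2, B2–B3
Every bag has size at most 2, so the width is 2 − 1 = 1 and tw(G) ≤ 1. Any graph with an edge has treewidth ≥ 1, and G has the edge 0–3. Combining the bounds, tw(G) = 1.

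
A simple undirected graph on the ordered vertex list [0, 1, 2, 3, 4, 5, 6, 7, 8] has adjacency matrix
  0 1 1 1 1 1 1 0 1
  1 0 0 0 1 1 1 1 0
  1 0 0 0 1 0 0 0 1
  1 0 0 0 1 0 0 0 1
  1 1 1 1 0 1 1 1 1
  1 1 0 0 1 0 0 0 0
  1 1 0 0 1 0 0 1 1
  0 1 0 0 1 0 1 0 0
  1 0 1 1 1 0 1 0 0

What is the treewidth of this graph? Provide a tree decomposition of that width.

Treewidth 3.
One optimal decomposition is:
Bags: B1 = {0, 3, 4, 8}  B2 = {0, 4, 6, 8}  B3 = {0, 1, 4, 6}  B4 = {1, 4, 6, 7}  B5 = {0, 2, 4, 8}  B6 = {0, 1, 4, 5}
Tree: B1–B2, B2–B3, B3–B4, B1–B5, B3–B6

Every bag has size at most 4, so the width is 4 − 1 = 3 and tw(G) ≤ 3. Conversely, {0, 2, 4, 8} is a clique of size 4, and the vertices of any clique must share a bag in every tree decomposition; so some bag has ≥ 4 vertices and tw(G) ≥ 3. Combining the bounds, tw(G) = 3.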